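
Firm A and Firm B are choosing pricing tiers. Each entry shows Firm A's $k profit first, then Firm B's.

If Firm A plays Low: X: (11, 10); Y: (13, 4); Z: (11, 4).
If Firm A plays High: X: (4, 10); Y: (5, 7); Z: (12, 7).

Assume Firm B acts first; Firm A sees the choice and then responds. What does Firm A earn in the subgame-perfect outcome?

Solve by backward induction (Firm B leads).
- X: BR = Low, leader payoff 10.
- Y: BR = Low, leader payoff 4.
- Z: BR = High, leader payoff 7.
Maximizing over 10, 4, 7, Firm B chooses X. Subgame-perfect outcome: (Low, X) with payoffs (11, 10).

11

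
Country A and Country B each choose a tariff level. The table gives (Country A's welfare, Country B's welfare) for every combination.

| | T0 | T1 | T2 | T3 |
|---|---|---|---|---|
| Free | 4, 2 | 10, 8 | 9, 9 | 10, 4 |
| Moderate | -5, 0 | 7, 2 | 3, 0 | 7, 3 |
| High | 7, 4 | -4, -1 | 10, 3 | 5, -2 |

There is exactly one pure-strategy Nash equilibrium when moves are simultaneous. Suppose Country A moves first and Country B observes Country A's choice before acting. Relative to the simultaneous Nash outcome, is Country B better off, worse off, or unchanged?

better off

Work backward from Country B's decision.
- Free → Country B plays T2 (best of 2, 8, 9, 4); Country A gets 9.
- Moderate → Country B plays T3 (best of 0, 2, 0, 3); Country A gets 7.
- High → Country B plays T0 (best of 4, -1, 3, -2); Country A gets 7.
Country A's induced payoffs are 9, 7, 7, so Country A commits to Free. Subgame-perfect outcome: (Free, T2) with payoffs (9, 9).
Under simultaneous play:
Country A's best replies: T0→High; T1→Free; T2→High; T3→Free.
Country B's best replies: Free→T2; Moderate→T3; High→T0.
The unique mutual best reply is (High, T0), giving (7, 4).
Country B earns 9 sequentially versus 4 at the Nash outcome: better off.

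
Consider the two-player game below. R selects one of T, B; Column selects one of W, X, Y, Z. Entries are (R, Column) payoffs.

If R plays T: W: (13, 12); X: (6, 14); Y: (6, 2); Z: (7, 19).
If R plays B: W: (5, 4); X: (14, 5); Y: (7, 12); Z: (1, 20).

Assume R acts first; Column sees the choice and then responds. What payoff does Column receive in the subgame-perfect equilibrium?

Column best-responds to each possible R move:
- T → Column plays Z (best of 12, 14, 2, 19); R gets 7.
- B → Column plays Z (best of 4, 5, 12, 20); R gets 1.
Maximizing over 7, 1, R chooses T. Subgame-perfect outcome: (T, Z) with payoffs (7, 19).

19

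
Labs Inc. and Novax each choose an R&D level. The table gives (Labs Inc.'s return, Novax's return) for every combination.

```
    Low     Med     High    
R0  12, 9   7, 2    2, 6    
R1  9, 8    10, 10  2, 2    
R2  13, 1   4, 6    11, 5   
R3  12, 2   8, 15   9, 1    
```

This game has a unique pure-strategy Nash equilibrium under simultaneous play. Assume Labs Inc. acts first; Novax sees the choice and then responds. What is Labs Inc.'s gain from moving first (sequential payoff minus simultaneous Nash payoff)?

Solve by backward induction (Labs Inc. leads).
- R0: Novax compares 9, 2, 6 and picks Low; Labs Inc. would get 12.
- R1: Novax compares 8, 10, 2 and picks Med; Labs Inc. would get 10.
- R2: Novax compares 1, 6, 5 and picks Med; Labs Inc. would get 4.
- R3: Novax compares 2, 15, 1 and picks Med; Labs Inc. would get 8.
Maximizing over 12, 10, 4, 8, Labs Inc. chooses R0. Subgame-perfect outcome: (R0, Low) with payoffs (12, 9).
For the simultaneous game, intersect best replies.
Labs Inc.'s best replies: Low→R2; Med→R1; High→R2.
Novax's best replies: R0→Low; R1→Med; R2→Med; R3→Med.
The unique mutual best reply is (R1, Med), giving (10, 10).
Labs Inc.'s commitment gain: 12 − 10 = 2.

2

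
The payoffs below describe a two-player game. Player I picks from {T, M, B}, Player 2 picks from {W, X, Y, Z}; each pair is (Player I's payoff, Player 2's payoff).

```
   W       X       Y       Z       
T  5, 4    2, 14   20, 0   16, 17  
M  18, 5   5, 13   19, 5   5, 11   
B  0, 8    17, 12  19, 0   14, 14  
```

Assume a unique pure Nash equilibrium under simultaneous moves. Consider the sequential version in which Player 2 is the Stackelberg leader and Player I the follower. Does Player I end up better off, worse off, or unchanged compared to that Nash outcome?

Work backward from Player I's decision.
- W: BR = M, leader payoff 5.
- X: BR = B, leader payoff 12.
- Y: BR = T, leader payoff 0.
- Z: BR = T, leader payoff 17.
Among 5, 12, 0, 17, the best is 17 at Z. Subgame-perfect outcome: (T, Z) with payoffs (16, 17).
For the simultaneous game, intersect best replies.
Player I's best replies: W→M; X→B; Y→T; Z→T.
Player 2's best replies: T→Z; M→X; B→Z.
Only (T, Z) has each player best-responding; Nash payoffs (16, 17).
Player I earns 16 sequentially versus 16 at the Nash outcome: unchanged.

unchanged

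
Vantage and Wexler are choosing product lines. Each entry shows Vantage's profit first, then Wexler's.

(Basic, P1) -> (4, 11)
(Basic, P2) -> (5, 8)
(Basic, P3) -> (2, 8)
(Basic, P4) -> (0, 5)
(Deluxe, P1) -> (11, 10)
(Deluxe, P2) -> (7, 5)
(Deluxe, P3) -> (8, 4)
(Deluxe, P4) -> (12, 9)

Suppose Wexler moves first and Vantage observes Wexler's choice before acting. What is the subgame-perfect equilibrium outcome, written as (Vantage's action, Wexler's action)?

Solve by backward induction (Wexler leads).
- P1: Vantage compares 4, 11 and picks Deluxe; Wexler would get 10.
- P2: Vantage compares 5, 7 and picks Deluxe; Wexler would get 5.
- P3: Vantage compares 2, 8 and picks Deluxe; Wexler would get 4.
- P4: Vantage compares 0, 12 and picks Deluxe; Wexler would get 9.
Among 10, 5, 4, 9, the best is 10 at P1. Subgame-perfect outcome: (Deluxe, P1) with payoffs (11, 10).

(Deluxe, P1)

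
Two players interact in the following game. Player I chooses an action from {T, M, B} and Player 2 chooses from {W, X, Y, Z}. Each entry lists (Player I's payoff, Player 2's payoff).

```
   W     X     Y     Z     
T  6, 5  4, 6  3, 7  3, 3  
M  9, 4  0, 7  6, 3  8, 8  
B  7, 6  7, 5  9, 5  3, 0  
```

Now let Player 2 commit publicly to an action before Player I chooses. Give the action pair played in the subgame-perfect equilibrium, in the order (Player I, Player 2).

Solve by backward induction (Player 2 leads).
- W → Player I plays M (best of 6, 9, 7); Player 2 gets 4.
- X → Player I plays B (best of 4, 0, 7); Player 2 gets 5.
- Y → Player I plays B (best of 3, 6, 9); Player 2 gets 5.
- Z → Player I plays M (best of 3, 8, 3); Player 2 gets 8.
Player 2's induced payoffs are 4, 5, 5, 8, so Player 2 commits to Z. Subgame-perfect outcome: (M, Z) with payoffs (8, 8).

(M, Z)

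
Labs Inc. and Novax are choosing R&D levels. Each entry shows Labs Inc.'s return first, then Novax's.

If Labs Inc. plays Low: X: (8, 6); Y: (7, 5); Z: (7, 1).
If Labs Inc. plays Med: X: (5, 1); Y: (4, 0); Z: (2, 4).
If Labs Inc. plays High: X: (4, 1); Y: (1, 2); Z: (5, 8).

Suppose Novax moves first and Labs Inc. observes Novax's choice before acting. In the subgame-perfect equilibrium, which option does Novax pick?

X

Backward induction with Novax moving first.
- X → Labs Inc. plays Low (best of 8, 5, 4); Novax gets 6.
- Y → Labs Inc. plays Low (best of 7, 4, 1); Novax gets 5.
- Z → Labs Inc. plays Low (best of 7, 2, 5); Novax gets 1.
Novax's induced payoffs are 6, 5, 1, so Novax commits to X. Subgame-perfect outcome: (Low, X) with payoffs (8, 6).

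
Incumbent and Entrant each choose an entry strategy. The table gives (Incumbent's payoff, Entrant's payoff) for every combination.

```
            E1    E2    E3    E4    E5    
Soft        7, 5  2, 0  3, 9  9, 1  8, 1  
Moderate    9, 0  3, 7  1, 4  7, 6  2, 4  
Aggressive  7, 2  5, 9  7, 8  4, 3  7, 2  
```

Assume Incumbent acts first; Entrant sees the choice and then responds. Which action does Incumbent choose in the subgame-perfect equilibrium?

Aggressive

Backward induction with Incumbent moving first.
- Soft: Entrant compares 5, 0, 9, 1, 1 and picks E3; Incumbent would get 3.
- Moderate: Entrant compares 0, 7, 4, 6, 4 and picks E2; Incumbent would get 3.
- Aggressive: Entrant compares 2, 9, 8, 3, 2 and picks E2; Incumbent would get 5.
Among 3, 3, 5, the best is 5 at Aggressive. Subgame-perfect outcome: (Aggressive, E2) with payoffs (5, 9).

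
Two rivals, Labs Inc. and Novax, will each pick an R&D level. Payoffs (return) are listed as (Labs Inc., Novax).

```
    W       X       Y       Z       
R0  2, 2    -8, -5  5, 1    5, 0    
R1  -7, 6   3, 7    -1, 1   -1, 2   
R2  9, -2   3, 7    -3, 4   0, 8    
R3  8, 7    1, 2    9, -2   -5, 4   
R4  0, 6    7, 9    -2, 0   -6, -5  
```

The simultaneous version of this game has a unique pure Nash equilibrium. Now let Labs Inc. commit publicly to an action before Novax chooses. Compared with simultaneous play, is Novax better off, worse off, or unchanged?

Novax best-responds to each possible Labs Inc. move:
- R0: BR = W, leader payoff 2.
- R1: BR = X, leader payoff 3.
- R2: BR = Z, leader payoff 0.
- R3: BR = W, leader payoff 8.
- R4: BR = X, leader payoff 7.
Labs Inc.'s induced payoffs are 2, 3, 0, 8, 7, so Labs Inc. commits to R3. Subgame-perfect outcome: (R3, W) with payoffs (8, 7).
Now find the simultaneous Nash equilibrium.
Labs Inc.'s best replies: W→R2; X→R4; Y→R3; Z→R0.
Novax's best replies: R0→W; R1→X; R2→Z; R3→W; R4→X.
Only (R4, X) has each player best-responding; Nash payoffs (7, 9).
Novax earns 7 sequentially versus 9 at the Nash outcome: worse off.

worse off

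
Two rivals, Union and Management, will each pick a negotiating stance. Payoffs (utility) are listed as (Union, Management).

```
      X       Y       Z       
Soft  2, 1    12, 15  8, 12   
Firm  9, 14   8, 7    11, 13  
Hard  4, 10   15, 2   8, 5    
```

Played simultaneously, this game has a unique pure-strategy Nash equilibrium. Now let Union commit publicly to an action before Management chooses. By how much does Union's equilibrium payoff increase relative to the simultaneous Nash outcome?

3

Management best-responds to each possible Union move:
- Soft: Management compares 1, 15, 12 and picks Y; Union would get 12.
- Firm: Management compares 14, 7, 13 and picks X; Union would get 9.
- Hard: Management compares 10, 2, 5 and picks X; Union would get 4.
Maximizing over 12, 9, 4, Union chooses Soft. Subgame-perfect outcome: (Soft, Y) with payoffs (12, 15).
For the simultaneous game, intersect best replies.
Union's best replies: X→Firm; Y→Hard; Z→Firm.
Management's best replies: Soft→Y; Firm→X; Hard→X.
Only (Firm, X) has each player best-responding; Nash payoffs (9, 14).
Union's commitment gain: 12 − 9 = 3.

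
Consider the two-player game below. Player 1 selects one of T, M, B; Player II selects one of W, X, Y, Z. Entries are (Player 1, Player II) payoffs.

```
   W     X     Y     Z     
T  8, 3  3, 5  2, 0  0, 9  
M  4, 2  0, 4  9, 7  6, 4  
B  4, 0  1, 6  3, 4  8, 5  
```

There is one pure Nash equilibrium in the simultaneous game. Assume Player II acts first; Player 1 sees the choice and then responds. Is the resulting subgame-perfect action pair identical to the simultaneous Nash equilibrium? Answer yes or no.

yes

Solve by backward induction (Player II leads).
- W → Player 1 plays T (best of 8, 4, 4); Player II gets 3.
- X → Player 1 plays T (best of 3, 0, 1); Player II gets 5.
- Y → Player 1 plays M (best of 2, 9, 3); Player II gets 7.
- Z → Player 1 plays B (best of 0, 6, 8); Player II gets 5.
Among 3, 5, 7, 5, the best is 7 at Y. Subgame-perfect outcome: (M, Y) with payoffs (9, 7).
Under simultaneous play:
Player 1's best replies: W→T; X→T; Y→M; Z→B.
Player II's best replies: T→Z; M→Y; B→X.
The unique mutual best reply is (M, Y), giving (9, 7).
Sequential outcome (M, Y) coincides with the Nash profile (M, Y).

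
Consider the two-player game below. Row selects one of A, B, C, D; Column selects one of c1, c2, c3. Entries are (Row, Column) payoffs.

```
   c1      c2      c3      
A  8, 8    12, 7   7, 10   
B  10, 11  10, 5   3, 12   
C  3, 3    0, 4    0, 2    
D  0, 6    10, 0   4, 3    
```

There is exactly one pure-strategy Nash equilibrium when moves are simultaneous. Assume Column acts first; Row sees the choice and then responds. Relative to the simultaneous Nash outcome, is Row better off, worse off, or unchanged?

better off

Backward induction with Column moving first.
- c1: BR = B, leader payoff 11.
- c2: BR = A, leader payoff 7.
- c3: BR = A, leader payoff 10.
Column's induced payoffs are 11, 7, 10, so Column commits to c1. Subgame-perfect outcome: (B, c1) with payoffs (10, 11).
For the simultaneous game, intersect best replies.
Row's best replies: c1→B; c2→A; c3→A.
Column's best replies: A→c3; B→c3; C→c2; D→c1.
The unique mutual best reply is (A, c3), giving (7, 10).
Row earns 10 sequentially versus 7 at the Nash outcome: better off.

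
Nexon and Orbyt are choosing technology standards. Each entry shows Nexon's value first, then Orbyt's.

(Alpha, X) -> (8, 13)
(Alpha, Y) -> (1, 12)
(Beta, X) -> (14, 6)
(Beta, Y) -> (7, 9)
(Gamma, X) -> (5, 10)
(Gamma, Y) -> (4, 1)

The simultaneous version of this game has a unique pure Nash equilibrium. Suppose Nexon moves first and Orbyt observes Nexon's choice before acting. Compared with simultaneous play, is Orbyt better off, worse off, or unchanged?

Solve by backward induction (Nexon leads).
- Alpha → Orbyt plays X (best of 13, 12); Nexon gets 8.
- Beta → Orbyt plays Y (best of 6, 9); Nexon gets 7.
- Gamma → Orbyt plays X (best of 10, 1); Nexon gets 5.
Among 8, 7, 5, the best is 8 at Alpha. Subgame-perfect outcome: (Alpha, X) with payoffs (8, 13).
Under simultaneous play:
Nexon's best replies: X→Beta; Y→Beta.
Orbyt's best replies: Alpha→X; Beta→Y; Gamma→X.
Only (Beta, Y) has each player best-responding; Nash payoffs (7, 9).
Orbyt earns 13 sequentially versus 9 at the Nash outcome: better off.

better off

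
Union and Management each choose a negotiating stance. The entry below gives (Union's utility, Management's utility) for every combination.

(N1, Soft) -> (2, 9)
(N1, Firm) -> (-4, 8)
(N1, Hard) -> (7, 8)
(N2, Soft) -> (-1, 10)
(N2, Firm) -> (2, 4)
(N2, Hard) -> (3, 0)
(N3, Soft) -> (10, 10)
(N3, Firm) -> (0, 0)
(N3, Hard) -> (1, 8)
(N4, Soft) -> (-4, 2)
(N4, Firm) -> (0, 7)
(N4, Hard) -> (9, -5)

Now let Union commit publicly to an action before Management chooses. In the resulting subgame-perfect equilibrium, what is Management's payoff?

10

Backward induction with Union moving first.
- N1: BR = Soft, leader payoff 2.
- N2: BR = Soft, leader payoff -1.
- N3: BR = Soft, leader payoff 10.
- N4: BR = Firm, leader payoff 0.
Union's induced payoffs are 2, -1, 10, 0, so Union commits to N3. Subgame-perfect outcome: (N3, Soft) with payoffs (10, 10).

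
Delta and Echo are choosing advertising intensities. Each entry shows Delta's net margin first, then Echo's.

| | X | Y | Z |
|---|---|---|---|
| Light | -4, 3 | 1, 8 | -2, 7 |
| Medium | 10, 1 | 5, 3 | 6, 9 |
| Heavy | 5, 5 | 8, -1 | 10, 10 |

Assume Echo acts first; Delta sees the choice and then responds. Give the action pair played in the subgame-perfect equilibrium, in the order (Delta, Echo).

Delta best-responds to each possible Echo move:
- X: Delta compares -4, 10, 5 and picks Medium; Echo would get 1.
- Y: Delta compares 1, 5, 8 and picks Heavy; Echo would get -1.
- Z: Delta compares -2, 6, 10 and picks Heavy; Echo would get 10.
Among 1, -1, 10, the best is 10 at Z. Subgame-perfect outcome: (Heavy, Z) with payoffs (10, 10).

(Heavy, Z)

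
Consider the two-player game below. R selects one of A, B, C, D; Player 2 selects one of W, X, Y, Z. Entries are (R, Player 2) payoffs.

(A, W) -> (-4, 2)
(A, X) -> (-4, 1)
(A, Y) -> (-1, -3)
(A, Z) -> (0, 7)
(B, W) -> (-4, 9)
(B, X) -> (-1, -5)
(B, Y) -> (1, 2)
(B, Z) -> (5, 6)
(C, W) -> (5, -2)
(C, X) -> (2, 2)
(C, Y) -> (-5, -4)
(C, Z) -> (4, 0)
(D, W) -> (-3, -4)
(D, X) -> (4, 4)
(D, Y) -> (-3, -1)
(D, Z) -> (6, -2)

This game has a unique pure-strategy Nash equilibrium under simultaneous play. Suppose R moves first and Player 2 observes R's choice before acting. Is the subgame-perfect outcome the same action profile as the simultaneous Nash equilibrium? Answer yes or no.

Solve by backward induction (R leads).
- A → Player 2 plays Z (best of 2, 1, -3, 7); R gets 0.
- B → Player 2 plays W (best of 9, -5, 2, 6); R gets -4.
- C → Player 2 plays X (best of -2, 2, -4, 0); R gets 2.
- D → Player 2 plays X (best of -4, 4, -1, -2); R gets 4.
Among 0, -4, 2, 4, the best is 4 at D. Subgame-perfect outcome: (D, X) with payoffs (4, 4).
Now find the simultaneous Nash equilibrium.
R's best replies: W→C; X→D; Y→B; Z→D.
Player 2's best replies: A→Z; B→W; C→X; D→X.
The unique mutual best reply is (D, X), giving (4, 4).
Sequential outcome (D, X) coincides with the Nash profile (D, X).

yes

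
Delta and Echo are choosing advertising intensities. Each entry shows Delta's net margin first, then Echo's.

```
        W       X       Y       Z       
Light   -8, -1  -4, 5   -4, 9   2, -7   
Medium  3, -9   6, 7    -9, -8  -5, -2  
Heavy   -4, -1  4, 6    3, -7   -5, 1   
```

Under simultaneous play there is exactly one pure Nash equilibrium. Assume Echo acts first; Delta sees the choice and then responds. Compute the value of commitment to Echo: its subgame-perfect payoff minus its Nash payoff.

0

Delta best-responds to each possible Echo move:
- W → Delta plays Medium (best of -8, 3, -4); Echo gets -9.
- X → Delta plays Medium (best of -4, 6, 4); Echo gets 7.
- Y → Delta plays Heavy (best of -4, -9, 3); Echo gets -7.
- Z → Delta plays Light (best of 2, -5, -5); Echo gets -7.
Maximizing over -9, 7, -7, -7, Echo chooses X. Subgame-perfect outcome: (Medium, X) with payoffs (6, 7).
Now find the simultaneous Nash equilibrium.
Delta's best replies: W→Medium; X→Medium; Y→Heavy; Z→Light.
Echo's best replies: Light→Y; Medium→X; Heavy→X.
Only (Medium, X) has each player best-responding; Nash payoffs (6, 7).
Echo's commitment gain: 7 − 7 = 0.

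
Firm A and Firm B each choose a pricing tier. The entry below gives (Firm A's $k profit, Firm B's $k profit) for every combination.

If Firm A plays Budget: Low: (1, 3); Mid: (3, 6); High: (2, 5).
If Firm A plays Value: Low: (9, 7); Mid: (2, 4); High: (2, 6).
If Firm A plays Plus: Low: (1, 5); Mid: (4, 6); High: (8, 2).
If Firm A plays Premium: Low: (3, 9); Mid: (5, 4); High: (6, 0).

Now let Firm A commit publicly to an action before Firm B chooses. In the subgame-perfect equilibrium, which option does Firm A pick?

Value

Backward induction with Firm A moving first.
- Budget: BR = Mid, leader payoff 3.
- Value: BR = Low, leader payoff 9.
- Plus: BR = Mid, leader payoff 4.
- Premium: BR = Low, leader payoff 3.
Maximizing over 3, 9, 4, 3, Firm A chooses Value. Subgame-perfect outcome: (Value, Low) with payoffs (9, 7).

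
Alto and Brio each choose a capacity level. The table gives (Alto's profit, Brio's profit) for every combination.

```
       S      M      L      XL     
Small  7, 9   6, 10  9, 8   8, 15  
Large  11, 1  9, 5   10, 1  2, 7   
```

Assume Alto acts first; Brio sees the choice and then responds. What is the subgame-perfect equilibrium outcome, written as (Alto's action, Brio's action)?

(Small, XL)

Solve by backward induction (Alto leads).
- Small → Brio plays XL (best of 9, 10, 8, 15); Alto gets 8.
- Large → Brio plays XL (best of 1, 5, 1, 7); Alto gets 2.
Alto's induced payoffs are 8, 2, so Alto commits to Small. Subgame-perfect outcome: (Small, XL) with payoffs (8, 15).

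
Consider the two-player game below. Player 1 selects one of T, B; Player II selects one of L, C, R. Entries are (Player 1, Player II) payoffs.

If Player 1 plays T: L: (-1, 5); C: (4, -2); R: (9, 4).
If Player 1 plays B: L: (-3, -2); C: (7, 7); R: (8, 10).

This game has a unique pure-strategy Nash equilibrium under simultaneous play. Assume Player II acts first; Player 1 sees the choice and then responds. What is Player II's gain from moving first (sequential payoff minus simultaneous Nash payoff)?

2

Player 1 best-responds to each possible Player II move:
- L: BR = T, leader payoff 5.
- C: BR = B, leader payoff 7.
- R: BR = T, leader payoff 4.
Player II's induced payoffs are 5, 7, 4, so Player II commits to C. Subgame-perfect outcome: (B, C) with payoffs (7, 7).
For the simultaneous game, intersect best replies.
Player 1's best replies: L→T; C→B; R→T.
Player II's best replies: T→L; B→R.
The unique mutual best reply is (T, L), giving (-1, 5).
Player II's commitment gain: 7 − 5 = 2.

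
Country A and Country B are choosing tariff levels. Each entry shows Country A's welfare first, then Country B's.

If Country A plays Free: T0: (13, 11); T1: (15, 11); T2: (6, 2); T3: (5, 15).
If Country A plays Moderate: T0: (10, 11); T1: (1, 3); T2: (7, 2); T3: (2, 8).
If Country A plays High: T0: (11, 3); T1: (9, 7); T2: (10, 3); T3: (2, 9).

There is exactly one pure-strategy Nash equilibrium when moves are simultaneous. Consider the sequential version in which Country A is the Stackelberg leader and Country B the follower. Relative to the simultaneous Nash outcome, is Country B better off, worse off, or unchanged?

Solve by backward induction (Country A leads).
- Free → Country B plays T3 (best of 11, 11, 2, 15); Country A gets 5.
- Moderate → Country B plays T0 (best of 11, 3, 2, 8); Country A gets 10.
- High → Country B plays T3 (best of 3, 7, 3, 9); Country A gets 2.
Maximizing over 5, 10, 2, Country A chooses Moderate. Subgame-perfect outcome: (Moderate, T0) with payoffs (10, 11).
Under simultaneous play:
Country A's best replies: T0→Free; T1→Free; T2→High; T3→Free.
Country B's best replies: Free→T3; Moderate→T0; High→T3.
Only (Free, T3) has each player best-responding; Nash payoffs (5, 15).
Country B earns 11 sequentially versus 15 at the Nash outcome: worse off.

worse off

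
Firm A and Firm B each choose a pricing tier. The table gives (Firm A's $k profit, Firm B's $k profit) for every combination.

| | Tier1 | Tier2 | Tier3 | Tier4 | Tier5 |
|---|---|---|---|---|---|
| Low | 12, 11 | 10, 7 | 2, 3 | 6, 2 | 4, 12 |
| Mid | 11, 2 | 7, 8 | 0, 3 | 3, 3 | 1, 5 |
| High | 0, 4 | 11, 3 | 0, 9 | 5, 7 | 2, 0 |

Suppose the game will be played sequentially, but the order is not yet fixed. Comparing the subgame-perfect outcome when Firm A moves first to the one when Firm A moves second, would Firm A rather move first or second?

first

If Firm A leads: Firm B's best replies are Low→Tier5, Mid→Tier2, High→Tier3; Firm A's induced payoffs 4, 7, 0; outcome (Mid, Tier2), payoffs (7, 8).
If Firm B leads: Firm A's best replies are Tier1→Low, Tier2→High, Tier3→Low, Tier4→Low, Tier5→Low; Firm B's induced payoffs 11, 3, 3, 2, 12; outcome (Low, Tier5), payoffs (4, 12).
Firm A gets 7 moving first and 4 moving second, so Firm A prefers to move first.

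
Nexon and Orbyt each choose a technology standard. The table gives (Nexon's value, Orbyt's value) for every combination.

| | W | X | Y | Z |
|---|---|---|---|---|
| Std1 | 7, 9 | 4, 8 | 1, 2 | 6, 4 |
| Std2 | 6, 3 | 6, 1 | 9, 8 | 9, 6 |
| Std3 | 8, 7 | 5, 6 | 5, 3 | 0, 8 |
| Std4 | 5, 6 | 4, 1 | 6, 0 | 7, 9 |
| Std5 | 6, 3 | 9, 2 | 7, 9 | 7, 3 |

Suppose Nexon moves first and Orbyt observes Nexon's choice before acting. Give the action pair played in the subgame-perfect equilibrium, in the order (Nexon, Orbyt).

Work backward from Orbyt's decision.
- Std1: Orbyt compares 9, 8, 2, 4 and picks W; Nexon would get 7.
- Std2: Orbyt compares 3, 1, 8, 6 and picks Y; Nexon would get 9.
- Std3: Orbyt compares 7, 6, 3, 8 and picks Z; Nexon would get 0.
- Std4: Orbyt compares 6, 1, 0, 9 and picks Z; Nexon would get 7.
- Std5: Orbyt compares 3, 2, 9, 3 and picks Y; Nexon would get 7.
Maximizing over 7, 9, 0, 7, 7, Nexon chooses Std2. Subgame-perfect outcome: (Std2, Y) with payoffs (9, 8).

(Std2, Y)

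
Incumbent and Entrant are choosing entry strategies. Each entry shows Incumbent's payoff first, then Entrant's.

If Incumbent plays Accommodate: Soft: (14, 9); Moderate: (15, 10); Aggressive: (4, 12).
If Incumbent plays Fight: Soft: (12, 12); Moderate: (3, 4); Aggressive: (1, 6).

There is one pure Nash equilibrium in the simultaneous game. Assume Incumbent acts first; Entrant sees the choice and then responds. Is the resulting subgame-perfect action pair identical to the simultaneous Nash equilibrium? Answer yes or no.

no

Entrant best-responds to each possible Incumbent move:
- Accommodate: Entrant compares 9, 10, 12 and picks Aggressive; Incumbent would get 4.
- Fight: Entrant compares 12, 4, 6 and picks Soft; Incumbent would get 12.
Among 4, 12, the best is 12 at Fight. Subgame-perfect outcome: (Fight, Soft) with payoffs (12, 12).
Under simultaneous play:
Incumbent's best replies: Soft→Accommodate; Moderate→Accommodate; Aggressive→Accommodate.
Entrant's best replies: Accommodate→Aggressive; Fight→Soft.
Only (Accommodate, Aggressive) has each player best-responding; Nash payoffs (4, 12).
Sequential outcome (Fight, Soft) differs from the Nash profile (Accommodate, Aggressive).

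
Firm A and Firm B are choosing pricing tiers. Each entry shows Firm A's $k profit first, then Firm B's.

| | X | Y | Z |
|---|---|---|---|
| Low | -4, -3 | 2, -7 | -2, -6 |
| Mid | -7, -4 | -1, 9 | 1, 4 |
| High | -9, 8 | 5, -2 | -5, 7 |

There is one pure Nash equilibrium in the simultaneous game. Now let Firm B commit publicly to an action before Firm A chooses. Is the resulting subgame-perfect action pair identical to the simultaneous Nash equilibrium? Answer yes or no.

Work backward from Firm A's decision.
- X: Firm A compares -4, -7, -9 and picks Low; Firm B would get -3.
- Y: Firm A compares 2, -1, 5 and picks High; Firm B would get -2.
- Z: Firm A compares -2, 1, -5 and picks Mid; Firm B would get 4.
Firm B's induced payoffs are -3, -2, 4, so Firm B commits to Z. Subgame-perfect outcome: (Mid, Z) with payoffs (1, 4).
For the simultaneous game, intersect best replies.
Firm A's best replies: X→Low; Y→High; Z→Mid.
Firm B's best replies: Low→X; Mid→Y; High→X.
The unique mutual best reply is (Low, X), giving (-4, -3).
Sequential outcome (Mid, Z) differs from the Nash profile (Low, X).

no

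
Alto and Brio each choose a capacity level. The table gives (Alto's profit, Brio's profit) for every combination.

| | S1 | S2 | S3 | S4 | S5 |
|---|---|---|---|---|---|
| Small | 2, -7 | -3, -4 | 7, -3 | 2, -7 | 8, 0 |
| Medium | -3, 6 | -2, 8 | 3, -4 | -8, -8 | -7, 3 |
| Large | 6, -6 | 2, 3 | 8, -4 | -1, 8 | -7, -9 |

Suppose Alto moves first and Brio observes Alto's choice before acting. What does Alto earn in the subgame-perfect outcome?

8

Backward induction with Alto moving first.
- Small: Brio compares -7, -4, -3, -7, 0 and picks S5; Alto would get 8.
- Medium: Brio compares 6, 8, -4, -8, 3 and picks S2; Alto would get -2.
- Large: Brio compares -6, 3, -4, 8, -9 and picks S4; Alto would get -1.
Alto's induced payoffs are 8, -2, -1, so Alto commits to Small. Subgame-perfect outcome: (Small, S5) with payoffs (8, 0).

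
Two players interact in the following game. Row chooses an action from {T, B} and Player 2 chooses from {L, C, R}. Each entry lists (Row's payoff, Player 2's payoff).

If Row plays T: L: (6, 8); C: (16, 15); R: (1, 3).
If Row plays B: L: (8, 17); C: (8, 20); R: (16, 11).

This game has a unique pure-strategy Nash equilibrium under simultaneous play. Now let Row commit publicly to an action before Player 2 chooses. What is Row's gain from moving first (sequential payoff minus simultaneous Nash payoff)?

Player 2 best-responds to each possible Row move:
- T: Player 2 compares 8, 15, 3 and picks C; Row would get 16.
- B: Player 2 compares 17, 20, 11 and picks C; Row would get 8.
Among 16, 8, the best is 16 at T. Subgame-perfect outcome: (T, C) with payoffs (16, 15).
Under simultaneous play:
Row's best replies: L→B; C→T; R→B.
Player 2's best replies: T→C; B→C.
The unique mutual best reply is (T, C), giving (16, 15).
Row's commitment gain: 16 − 16 = 0.

0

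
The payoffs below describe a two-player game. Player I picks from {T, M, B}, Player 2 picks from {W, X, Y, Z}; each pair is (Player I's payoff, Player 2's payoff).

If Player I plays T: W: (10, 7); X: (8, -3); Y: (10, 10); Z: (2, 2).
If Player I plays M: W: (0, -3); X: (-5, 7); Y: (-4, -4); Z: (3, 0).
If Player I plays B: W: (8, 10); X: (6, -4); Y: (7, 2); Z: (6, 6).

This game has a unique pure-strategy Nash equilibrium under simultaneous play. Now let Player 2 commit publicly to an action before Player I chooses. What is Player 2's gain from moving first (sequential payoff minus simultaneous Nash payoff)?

Backward induction with Player 2 moving first.
- W: BR = T, leader payoff 7.
- X: BR = T, leader payoff -3.
- Y: BR = T, leader payoff 10.
- Z: BR = B, leader payoff 6.
Player 2's induced payoffs are 7, -3, 10, 6, so Player 2 commits to Y. Subgame-perfect outcome: (T, Y) with payoffs (10, 10).
Under simultaneous play:
Player I's best replies: W→T; X→T; Y→T; Z→B.
Player 2's best replies: T→Y; M→X; B→W.
Only (T, Y) has each player best-responding; Nash payoffs (10, 10).
Player 2's commitment gain: 10 − 10 = 0.

0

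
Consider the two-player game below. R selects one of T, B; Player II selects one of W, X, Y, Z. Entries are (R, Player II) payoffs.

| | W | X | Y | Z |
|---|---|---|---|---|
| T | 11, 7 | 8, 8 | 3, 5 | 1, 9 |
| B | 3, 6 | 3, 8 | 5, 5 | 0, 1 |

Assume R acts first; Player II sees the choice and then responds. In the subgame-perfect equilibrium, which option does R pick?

B

Work backward from Player II's decision.
- T → Player II plays Z (best of 7, 8, 5, 9); R gets 1.
- B → Player II plays X (best of 6, 8, 5, 1); R gets 3.
R's induced payoffs are 1, 3, so R commits to B. Subgame-perfect outcome: (B, X) with payoffs (3, 8).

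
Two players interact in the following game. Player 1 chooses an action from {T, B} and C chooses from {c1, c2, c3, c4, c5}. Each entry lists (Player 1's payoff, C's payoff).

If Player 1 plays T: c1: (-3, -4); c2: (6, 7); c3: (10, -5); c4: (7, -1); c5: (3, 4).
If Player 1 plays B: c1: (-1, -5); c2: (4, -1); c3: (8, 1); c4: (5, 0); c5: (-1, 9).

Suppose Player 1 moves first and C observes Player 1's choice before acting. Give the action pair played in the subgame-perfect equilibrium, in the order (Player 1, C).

Solve by backward induction (Player 1 leads).
- T → C plays c2 (best of -4, 7, -5, -1, 4); Player 1 gets 6.
- B → C plays c5 (best of -5, -1, 1, 0, 9); Player 1 gets -1.
Player 1's induced payoffs are 6, -1, so Player 1 commits to T. Subgame-perfect outcome: (T, c2) with payoffs (6, 7).

(T, c2)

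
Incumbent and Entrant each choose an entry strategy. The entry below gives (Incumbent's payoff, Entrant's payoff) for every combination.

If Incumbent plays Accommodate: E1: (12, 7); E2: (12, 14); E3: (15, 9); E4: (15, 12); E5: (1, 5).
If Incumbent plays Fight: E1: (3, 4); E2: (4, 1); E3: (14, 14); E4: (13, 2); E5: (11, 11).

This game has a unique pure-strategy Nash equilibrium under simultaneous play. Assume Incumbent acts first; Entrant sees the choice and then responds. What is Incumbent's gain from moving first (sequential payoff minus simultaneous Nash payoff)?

2

Work backward from Entrant's decision.
- Accommodate: BR = E2, leader payoff 12.
- Fight: BR = E3, leader payoff 14.
Incumbent's induced payoffs are 12, 14, so Incumbent commits to Fight. Subgame-perfect outcome: (Fight, E3) with payoffs (14, 14).
For the simultaneous game, intersect best replies.
Incumbent's best replies: E1→Accommodate; E2→Accommodate; E3→Accommodate; E4→Accommodate; E5→Fight.
Entrant's best replies: Accommodate→E2; Fight→E3.
The unique mutual best reply is (Accommodate, E2), giving (12, 14).
Incumbent's commitment gain: 14 − 12 = 2.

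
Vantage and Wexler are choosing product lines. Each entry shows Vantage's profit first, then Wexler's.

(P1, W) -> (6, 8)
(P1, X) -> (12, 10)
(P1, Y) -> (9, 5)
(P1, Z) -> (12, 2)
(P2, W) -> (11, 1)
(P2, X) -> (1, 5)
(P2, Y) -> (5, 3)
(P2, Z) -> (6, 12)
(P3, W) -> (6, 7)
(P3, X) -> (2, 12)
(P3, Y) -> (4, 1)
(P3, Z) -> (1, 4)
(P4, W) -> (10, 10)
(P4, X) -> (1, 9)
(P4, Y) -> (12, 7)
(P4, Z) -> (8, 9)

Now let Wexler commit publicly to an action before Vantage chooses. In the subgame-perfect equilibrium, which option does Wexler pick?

Solve by backward induction (Wexler leads).
- W: Vantage compares 6, 11, 6, 10 and picks P2; Wexler would get 1.
- X: Vantage compares 12, 1, 2, 1 and picks P1; Wexler would get 10.
- Y: Vantage compares 9, 5, 4, 12 and picks P4; Wexler would get 7.
- Z: Vantage compares 12, 6, 1, 8 and picks P1; Wexler would get 2.
Wexler's induced payoffs are 1, 10, 7, 2, so Wexler commits to X. Subgame-perfect outcome: (P1, X) with payoffs (12, 10).

X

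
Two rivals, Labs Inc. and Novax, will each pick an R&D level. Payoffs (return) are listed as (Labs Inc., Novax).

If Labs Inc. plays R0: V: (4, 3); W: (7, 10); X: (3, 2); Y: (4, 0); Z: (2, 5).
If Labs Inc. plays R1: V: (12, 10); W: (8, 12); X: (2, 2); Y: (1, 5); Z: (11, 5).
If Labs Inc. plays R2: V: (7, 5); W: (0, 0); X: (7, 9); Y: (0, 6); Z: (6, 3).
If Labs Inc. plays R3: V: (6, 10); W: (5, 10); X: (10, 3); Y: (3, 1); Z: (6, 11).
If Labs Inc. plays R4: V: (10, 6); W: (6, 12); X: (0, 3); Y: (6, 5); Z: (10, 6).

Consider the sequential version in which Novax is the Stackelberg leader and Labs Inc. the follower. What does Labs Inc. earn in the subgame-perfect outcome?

Backward induction with Novax moving first.
- V: BR = R1, leader payoff 10.
- W: BR = R1, leader payoff 12.
- X: BR = R3, leader payoff 3.
- Y: BR = R4, leader payoff 5.
- Z: BR = R1, leader payoff 5.
Maximizing over 10, 12, 3, 5, 5, Novax chooses W. Subgame-perfect outcome: (R1, W) with payoffs (8, 12).

8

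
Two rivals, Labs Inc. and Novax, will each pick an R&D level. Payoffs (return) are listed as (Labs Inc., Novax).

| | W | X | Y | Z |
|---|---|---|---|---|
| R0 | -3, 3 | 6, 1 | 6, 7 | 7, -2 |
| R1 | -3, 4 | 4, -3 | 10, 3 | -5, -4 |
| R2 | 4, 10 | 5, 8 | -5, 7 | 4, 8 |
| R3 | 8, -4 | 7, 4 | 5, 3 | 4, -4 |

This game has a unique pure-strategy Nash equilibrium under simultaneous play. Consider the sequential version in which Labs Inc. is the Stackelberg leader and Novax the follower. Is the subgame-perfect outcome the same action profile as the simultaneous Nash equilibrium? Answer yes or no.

Novax best-responds to each possible Labs Inc. move:
- R0: BR = Y, leader payoff 6.
- R1: BR = W, leader payoff -3.
- R2: BR = W, leader payoff 4.
- R3: BR = X, leader payoff 7.
Maximizing over 6, -3, 4, 7, Labs Inc. chooses R3. Subgame-perfect outcome: (R3, X) with payoffs (7, 4).
For the simultaneous game, intersect best replies.
Labs Inc.'s best replies: W→R3; X→R3; Y→R1; Z→R0.
Novax's best replies: R0→Y; R1→W; R2→W; R3→X.
Only (R3, X) has each player best-responding; Nash payoffs (7, 4).
Sequential outcome (R3, X) coincides with the Nash profile (R3, X).

yes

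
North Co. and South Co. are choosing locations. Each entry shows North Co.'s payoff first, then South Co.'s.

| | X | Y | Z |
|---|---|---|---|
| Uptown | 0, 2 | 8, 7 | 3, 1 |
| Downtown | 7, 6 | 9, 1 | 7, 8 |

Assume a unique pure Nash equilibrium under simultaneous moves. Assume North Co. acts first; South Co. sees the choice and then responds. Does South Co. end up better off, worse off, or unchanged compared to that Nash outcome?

worse off

Work backward from South Co.'s decision.
- Uptown → South Co. plays Y (best of 2, 7, 1); North Co. gets 8.
- Downtown → South Co. plays Z (best of 6, 1, 8); North Co. gets 7.
Maximizing over 8, 7, North Co. chooses Uptown. Subgame-perfect outcome: (Uptown, Y) with payoffs (8, 7).
Now find the simultaneous Nash equilibrium.
North Co.'s best replies: X→Downtown; Y→Downtown; Z→Downtown.
South Co.'s best replies: Uptown→Y; Downtown→Z.
Only (Downtown, Z) has each player best-responding; Nash payoffs (7, 8).
South Co. earns 7 sequentially versus 8 at the Nash outcome: worse off.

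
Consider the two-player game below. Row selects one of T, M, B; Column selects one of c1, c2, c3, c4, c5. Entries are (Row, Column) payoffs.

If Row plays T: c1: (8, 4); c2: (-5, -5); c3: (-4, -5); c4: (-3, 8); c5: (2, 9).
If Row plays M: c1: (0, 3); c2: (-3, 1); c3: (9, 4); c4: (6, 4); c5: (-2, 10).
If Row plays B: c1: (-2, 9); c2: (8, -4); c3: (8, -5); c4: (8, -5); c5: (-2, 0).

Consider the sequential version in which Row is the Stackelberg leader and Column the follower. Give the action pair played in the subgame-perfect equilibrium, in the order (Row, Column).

(T, c5)

Column best-responds to each possible Row move:
- T → Column plays c5 (best of 4, -5, -5, 8, 9); Row gets 2.
- M → Column plays c5 (best of 3, 1, 4, 4, 10); Row gets -2.
- B → Column plays c1 (best of 9, -4, -5, -5, 0); Row gets -2.
Maximizing over 2, -2, -2, Row chooses T. Subgame-perfect outcome: (T, c5) with payoffs (2, 9).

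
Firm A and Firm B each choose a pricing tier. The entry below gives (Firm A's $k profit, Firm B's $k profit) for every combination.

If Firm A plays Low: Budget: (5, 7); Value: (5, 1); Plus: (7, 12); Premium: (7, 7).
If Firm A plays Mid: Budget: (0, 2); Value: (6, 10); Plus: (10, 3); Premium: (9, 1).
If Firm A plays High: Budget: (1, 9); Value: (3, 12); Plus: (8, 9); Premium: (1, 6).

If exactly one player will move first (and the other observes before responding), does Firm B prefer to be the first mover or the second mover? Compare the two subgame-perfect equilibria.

If Firm A leads: Firm B's best replies are Low→Plus, Mid→Value, High→Value; Firm A's induced payoffs 7, 6, 3; outcome (Low, Plus), payoffs (7, 12).
If Firm B leads: Firm A's best replies are Budget→Low, Value→Mid, Plus→Mid, Premium→Mid; Firm B's induced payoffs 7, 10, 3, 1; outcome (Mid, Value), payoffs (6, 10).
Firm B gets 10 moving first and 12 moving second, so Firm B prefers to move second.

second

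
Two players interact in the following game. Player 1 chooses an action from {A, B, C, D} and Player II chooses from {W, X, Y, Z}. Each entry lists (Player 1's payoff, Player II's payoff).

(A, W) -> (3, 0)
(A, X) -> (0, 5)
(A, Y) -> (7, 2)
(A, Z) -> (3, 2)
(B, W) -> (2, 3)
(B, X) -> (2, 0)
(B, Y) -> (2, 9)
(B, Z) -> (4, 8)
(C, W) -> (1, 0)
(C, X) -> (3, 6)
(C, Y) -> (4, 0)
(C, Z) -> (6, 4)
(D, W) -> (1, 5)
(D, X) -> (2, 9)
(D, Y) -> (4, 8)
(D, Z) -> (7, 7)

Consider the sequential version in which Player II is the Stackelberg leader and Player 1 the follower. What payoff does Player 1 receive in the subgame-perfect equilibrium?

Player 1 best-responds to each possible Player II move:
- W: BR = A, leader payoff 0.
- X: BR = C, leader payoff 6.
- Y: BR = A, leader payoff 2.
- Z: BR = D, leader payoff 7.
Player II's induced payoffs are 0, 6, 2, 7, so Player II commits to Z. Subgame-perfect outcome: (D, Z) with payoffs (7, 7).

7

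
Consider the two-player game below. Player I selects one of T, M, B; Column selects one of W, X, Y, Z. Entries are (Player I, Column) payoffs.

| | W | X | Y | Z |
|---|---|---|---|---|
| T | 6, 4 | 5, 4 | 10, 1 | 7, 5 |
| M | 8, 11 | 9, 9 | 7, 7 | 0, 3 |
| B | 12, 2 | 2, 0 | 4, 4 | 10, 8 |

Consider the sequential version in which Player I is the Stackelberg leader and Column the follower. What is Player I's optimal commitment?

B

Solve by backward induction (Player I leads).
- T → Column plays Z (best of 4, 4, 1, 5); Player I gets 7.
- M → Column plays W (best of 11, 9, 7, 3); Player I gets 8.
- B → Column plays Z (best of 2, 0, 4, 8); Player I gets 10.
Among 7, 8, 10, the best is 10 at B. Subgame-perfect outcome: (B, Z) with payoffs (10, 8).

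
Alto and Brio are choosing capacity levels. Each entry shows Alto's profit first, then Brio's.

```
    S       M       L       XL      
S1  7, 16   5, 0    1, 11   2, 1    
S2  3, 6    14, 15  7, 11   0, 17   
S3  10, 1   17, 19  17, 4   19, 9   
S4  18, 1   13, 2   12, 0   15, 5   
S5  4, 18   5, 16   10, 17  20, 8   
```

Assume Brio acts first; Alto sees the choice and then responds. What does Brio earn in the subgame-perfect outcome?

Work backward from Alto's decision.
- S: BR = S4, leader payoff 1.
- M: BR = S3, leader payoff 19.
- L: BR = S3, leader payoff 4.
- XL: BR = S5, leader payoff 8.
Maximizing over 1, 19, 4, 8, Brio chooses M. Subgame-perfect outcome: (S3, M) with payoffs (17, 19).

19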